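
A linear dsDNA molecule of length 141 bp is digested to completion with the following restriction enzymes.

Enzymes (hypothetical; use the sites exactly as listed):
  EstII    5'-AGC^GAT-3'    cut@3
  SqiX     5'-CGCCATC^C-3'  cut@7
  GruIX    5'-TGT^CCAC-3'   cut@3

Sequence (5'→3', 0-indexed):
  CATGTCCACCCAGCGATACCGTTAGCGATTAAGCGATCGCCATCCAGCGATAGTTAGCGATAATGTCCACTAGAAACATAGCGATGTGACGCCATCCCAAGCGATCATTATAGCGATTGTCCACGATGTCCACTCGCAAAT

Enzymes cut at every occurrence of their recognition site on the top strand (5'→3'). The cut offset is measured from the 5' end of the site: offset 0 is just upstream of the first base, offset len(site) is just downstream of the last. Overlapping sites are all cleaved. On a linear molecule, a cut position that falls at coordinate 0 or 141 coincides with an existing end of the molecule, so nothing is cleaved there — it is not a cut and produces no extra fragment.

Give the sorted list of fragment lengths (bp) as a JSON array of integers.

Scan for sites:
  EstII AGCGAT/3: at [11, 23, 31, 45, 55, 79, 99, 111] ⇒ [14, 26, 34, 48, 58, 82, 102, 114]
  SqiX CGCCATCC/7: at [37, 89] ⇒ [44, 96]
  GruIX TGTCCAC/3: at [2, 63, 117, 126] ⇒ [5, 66, 120, 129]

Pooled cuts: [5, 14, 26, 34, 44, 48, 58, 66, 82, 96, 102, 114, 120, 129]

Fragment lengths:
  [0,5): 5 bp
  [5,14): 9 bp
  [14,26): 12 bp
  [26,34): 8 bp
  [34,44): 10 bp
  [44,48): 4 bp
  [48,58): 10 bp
  [58,66): 8 bp
  [66,82): 16 bp
  [82,96): 14 bp
  [96,102): 6 bp
  [102,114): 12 bp
  [114,120): 6 bp
  [120,129): 9 bp
  [129,141): 12 bp

[4,5,6,6,8,8,9,9,10,10,12,12,12,14,16]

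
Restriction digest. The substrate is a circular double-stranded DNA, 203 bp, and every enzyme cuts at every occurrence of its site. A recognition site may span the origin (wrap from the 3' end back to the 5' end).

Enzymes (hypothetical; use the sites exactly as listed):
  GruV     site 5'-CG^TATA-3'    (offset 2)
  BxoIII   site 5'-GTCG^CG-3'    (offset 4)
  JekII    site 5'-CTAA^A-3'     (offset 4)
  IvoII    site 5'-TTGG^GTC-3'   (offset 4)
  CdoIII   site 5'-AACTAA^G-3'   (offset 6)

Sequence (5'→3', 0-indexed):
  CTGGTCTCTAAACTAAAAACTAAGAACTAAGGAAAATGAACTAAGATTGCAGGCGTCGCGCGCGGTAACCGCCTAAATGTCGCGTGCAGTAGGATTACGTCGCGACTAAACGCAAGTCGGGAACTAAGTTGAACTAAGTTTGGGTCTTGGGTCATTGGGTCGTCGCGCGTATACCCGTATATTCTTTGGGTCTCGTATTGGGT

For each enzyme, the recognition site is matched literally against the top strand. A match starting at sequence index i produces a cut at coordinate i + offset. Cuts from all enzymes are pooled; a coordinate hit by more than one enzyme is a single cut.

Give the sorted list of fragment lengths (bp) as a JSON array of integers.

Per-enzyme occurrences:
  GruV (CGTATA, off=2): starts [167, 175] → cuts [169, 177]
  BxoIII (GTCGCG, off=4): starts [54, 78, 98, 161] → cuts [58, 82, 102, 165]
  JekII (CTAAA, off=4): starts [7, 12, 72, 105] → cuts [11, 16, 76, 109]
  IvoII (TTGGGTC, off=4): starts [139, 146, 154, 185, 197] → cuts [143, 150, 158, 189, 201]
  CdoIII (AACTAAG, off=6): starts [17, 24, 38, 121, 131] → cuts [23, 30, 44, 127, 137]

All cut coordinates (distinct, sorted): [11, 16, 23, 30, 44, 58, 76, 82, 102, 109, 127, 137, 143, 150, 158, 165, 169, 177, 189, 201]

Fragment lengths:
  11→16: 5 bp
  16→23: 7 bp
  23→30: 7 bp
  30→44: 14 bp
  44→58: 14 bp
  58→76: 18 bp
  76→82: 6 bp
  82→102: 20 bp
  102→109: 7 bp
  109→127: 18 bp
  127→137: 10 bp
  137→143: 6 bp
  143→150: 7 bp
  150→158: 8 bp
  158→165: 7 bp
  165→169: 4 bp
  169→177: 8 bp
  177→189: 12 bp
  189→201: 12 bp
  201→11 (wrap): 203-201+11 = 13 bp

[4,5,6,6,7,7,7,7,7,8,8,10,12,12,13,14,14,18,18,20]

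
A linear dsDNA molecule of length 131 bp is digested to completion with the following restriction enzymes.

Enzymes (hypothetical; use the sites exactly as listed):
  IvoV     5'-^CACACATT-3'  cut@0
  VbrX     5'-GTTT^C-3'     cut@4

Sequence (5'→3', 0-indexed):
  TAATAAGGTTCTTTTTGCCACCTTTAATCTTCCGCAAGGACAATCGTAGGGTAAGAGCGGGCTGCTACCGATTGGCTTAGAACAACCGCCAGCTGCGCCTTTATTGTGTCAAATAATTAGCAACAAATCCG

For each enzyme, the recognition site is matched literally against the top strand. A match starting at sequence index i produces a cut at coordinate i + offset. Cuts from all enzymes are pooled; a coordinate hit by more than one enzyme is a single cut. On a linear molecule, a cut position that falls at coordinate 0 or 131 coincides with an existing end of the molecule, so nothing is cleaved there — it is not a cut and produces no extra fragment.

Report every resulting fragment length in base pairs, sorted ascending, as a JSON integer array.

Site scan:
  IvoV (CACACATT, off=0): no sites
  VbrX (GTTTC, off=4): no sites

Pooled cuts: ∅

Fragment lengths:
  no cuts → one linear fragment of 131 bp

[131]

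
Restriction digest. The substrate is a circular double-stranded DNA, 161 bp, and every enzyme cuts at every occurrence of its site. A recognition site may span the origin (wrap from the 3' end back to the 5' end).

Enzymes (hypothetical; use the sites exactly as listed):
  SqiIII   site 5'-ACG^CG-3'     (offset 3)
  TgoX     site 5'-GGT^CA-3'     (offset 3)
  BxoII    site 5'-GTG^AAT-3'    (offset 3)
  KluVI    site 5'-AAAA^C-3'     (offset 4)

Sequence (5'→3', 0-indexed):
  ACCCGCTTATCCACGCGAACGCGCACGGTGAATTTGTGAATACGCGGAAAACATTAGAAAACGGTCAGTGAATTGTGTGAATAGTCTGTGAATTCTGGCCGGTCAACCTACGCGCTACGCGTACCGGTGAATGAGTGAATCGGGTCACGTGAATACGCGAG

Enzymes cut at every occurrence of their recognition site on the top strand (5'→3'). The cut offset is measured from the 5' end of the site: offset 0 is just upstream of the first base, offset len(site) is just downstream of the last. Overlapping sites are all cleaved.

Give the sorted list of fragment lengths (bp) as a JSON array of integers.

[4,5,6,6,6,6,7,7,8,8,8,9,9,9,10,10,11,13,19]

Scan for sites:
  SqiIII ACGCG/3: at [12, 18, 41, 109, 116, 154] ⇒ [15, 21, 44, 112, 119, 157]
  TgoX GGTCA/3: at [62, 100, 142] ⇒ [65, 103, 145]
  BxoII GTGAAT/3: at [27, 35, 67, 76, 87, 126, 134, 148] ⇒ [30, 38, 70, 79, 90, 129, 137, 151]
  KluVI AAAAC/4: at [47, 57] ⇒ [51, 61]

All cut coordinates (distinct, sorted): [15, 21, 30, 38, 44, 51, 61, 65, 70, 79, 90, 103, 112, 119, 129, 137, 145, 151, 157]

Fragment lengths:
  15→21: 6 bp
  21→30: 9 bp
  30→38: 8 bp
  38→44: 6 bp
  44→51: 7 bp
  51→61: 10 bp
  61→65: 4 bp
  65→70: 5 bp
  70→79: 9 bp
  79→90: 11 bp
  90→103: 13 bp
  103→112: 9 bp
  112→119: 7 bp
  119→129: 10 bp
  129→137: 8 bp
  137→145: 8 bp
  145→151: 6 bp
  151→157: 6 bp
  157→15 (wrap): 161-157+15 = 19 bp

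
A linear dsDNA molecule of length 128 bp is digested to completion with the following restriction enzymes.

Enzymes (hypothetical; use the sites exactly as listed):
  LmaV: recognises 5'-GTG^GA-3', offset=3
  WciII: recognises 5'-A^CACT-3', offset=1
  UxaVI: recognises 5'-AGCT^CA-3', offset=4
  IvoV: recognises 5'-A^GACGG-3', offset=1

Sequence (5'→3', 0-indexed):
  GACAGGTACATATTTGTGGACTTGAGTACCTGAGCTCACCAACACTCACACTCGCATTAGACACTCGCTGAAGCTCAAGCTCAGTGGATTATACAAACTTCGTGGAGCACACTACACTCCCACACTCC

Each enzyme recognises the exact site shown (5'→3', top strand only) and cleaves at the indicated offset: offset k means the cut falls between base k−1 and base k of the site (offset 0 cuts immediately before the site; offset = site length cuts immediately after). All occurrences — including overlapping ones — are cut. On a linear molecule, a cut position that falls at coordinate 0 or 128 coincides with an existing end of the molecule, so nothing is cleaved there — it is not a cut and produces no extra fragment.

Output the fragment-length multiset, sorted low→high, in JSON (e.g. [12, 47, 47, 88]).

[5,5,5,6,6,6,6,8,13,14,18,18,18]

Per-enzyme occurrences:
  LmaV GTGGA/3: at [15, 83, 101] ⇒ [18, 86, 104]
  WciII ACACT/1: at [41, 47, 60, 108, 113, 121] ⇒ [42, 48, 61, 109, 114, 122]
  UxaVI AGCTCA/4: at [32, 71, 77] ⇒ [36, 75, 81]
  IvoV (AGACGG, off=1): no sites

Pooled cuts: [18, 36, 42, 48, 61, 75, 81, 86, 104, 109, 114, 122]

Fragment lengths:
  [0,18): 18 bp
  [18,36): 18 bp
  [36,42): 6 bp
  [42,48): 6 bp
  [48,61): 13 bp
  [61,75): 14 bp
  [75,81): 6 bp
  [81,86): 5 bp
  [86,104): 18 bp
  [104,109): 5 bp
  [109,114): 5 bp
  [114,122): 8 bp
  [122,128): 6 bp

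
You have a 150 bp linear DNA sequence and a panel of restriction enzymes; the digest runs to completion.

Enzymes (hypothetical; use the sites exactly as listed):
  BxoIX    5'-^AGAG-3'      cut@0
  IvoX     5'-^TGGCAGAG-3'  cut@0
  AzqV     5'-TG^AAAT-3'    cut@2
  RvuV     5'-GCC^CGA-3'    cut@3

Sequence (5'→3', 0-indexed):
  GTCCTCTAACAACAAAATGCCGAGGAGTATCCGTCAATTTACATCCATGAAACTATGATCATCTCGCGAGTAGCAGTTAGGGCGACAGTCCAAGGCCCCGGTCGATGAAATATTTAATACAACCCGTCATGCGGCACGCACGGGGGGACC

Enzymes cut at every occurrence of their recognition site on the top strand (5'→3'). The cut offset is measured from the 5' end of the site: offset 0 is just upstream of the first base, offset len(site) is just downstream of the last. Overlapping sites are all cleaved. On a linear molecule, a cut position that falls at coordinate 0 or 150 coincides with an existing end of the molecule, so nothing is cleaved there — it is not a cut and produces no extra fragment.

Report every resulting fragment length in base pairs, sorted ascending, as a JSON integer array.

[43,107]

Scan for sites:
  BxoIX (AGAG, off=0): no sites
  IvoX (TGGCAGAG, off=0): no sites
  AzqV (TGAAAT, off=2): starts [105] → cuts [107]
  RvuV (GCCCGA, off=3): no sites

Pooled cuts: [107]

Fragment lengths:
  [0,107): 107 bp
  [107,150): 43 bp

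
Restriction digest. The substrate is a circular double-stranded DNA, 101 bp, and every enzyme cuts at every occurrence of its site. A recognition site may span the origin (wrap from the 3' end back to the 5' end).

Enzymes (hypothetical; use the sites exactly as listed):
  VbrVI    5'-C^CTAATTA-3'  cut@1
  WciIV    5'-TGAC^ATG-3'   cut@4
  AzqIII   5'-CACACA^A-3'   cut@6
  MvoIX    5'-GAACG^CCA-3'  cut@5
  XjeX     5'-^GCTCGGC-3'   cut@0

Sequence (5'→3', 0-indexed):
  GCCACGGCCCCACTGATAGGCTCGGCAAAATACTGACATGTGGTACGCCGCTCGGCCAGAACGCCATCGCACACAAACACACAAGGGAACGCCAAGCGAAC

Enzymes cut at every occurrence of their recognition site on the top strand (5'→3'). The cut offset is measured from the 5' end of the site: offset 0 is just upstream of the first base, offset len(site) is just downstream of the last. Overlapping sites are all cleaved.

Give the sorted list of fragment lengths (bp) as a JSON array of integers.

Site scan:
  VbrVI (CCTAATTA, off=1): no sites
  WciIV (TGACATG, off=4): starts [33] → cuts [37]
  AzqIII (CACACAA, off=6): starts [69, 77] → cuts [75, 83]
  MvoIX (GAACGCCA, off=5): starts [58, 86, 97] → cuts [1, 63, 91]
  XjeX (GCTCGGC, off=0): starts [19, 49] → cuts [19, 49]

Pooled cuts: [1, 19, 37, 49, 63, 75, 83, 91]

Fragments:
  1→19: 18 bp
  19→37: 18 bp
  37→49: 12 bp
  49→63: 14 bp
  63→75: 12 bp
  75→83: 8 bp
  83→91: 8 bp
  91→1 (wrap): 101-91+1 = 11 bp

[8,8,11,12,12,14,18,18]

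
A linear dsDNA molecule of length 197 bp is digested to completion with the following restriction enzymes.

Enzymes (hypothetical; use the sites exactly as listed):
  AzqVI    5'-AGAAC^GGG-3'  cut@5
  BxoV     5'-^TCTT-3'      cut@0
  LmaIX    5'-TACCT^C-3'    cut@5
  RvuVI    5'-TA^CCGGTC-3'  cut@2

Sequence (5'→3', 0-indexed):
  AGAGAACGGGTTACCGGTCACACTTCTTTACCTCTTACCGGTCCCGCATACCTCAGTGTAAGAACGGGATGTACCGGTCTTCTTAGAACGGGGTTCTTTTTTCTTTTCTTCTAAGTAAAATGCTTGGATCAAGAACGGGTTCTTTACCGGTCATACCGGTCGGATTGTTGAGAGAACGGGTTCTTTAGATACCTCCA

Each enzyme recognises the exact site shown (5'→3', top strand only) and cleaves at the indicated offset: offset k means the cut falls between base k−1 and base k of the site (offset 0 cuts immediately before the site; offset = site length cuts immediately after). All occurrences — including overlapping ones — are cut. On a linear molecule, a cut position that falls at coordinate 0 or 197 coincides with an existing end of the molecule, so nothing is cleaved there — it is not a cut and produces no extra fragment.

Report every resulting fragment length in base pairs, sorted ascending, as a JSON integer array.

Per-enzyme occurrences:
  AzqVI (AGAACGGG, off=5): starts [2, 60, 84, 131, 172] → cuts [7, 65, 89, 136, 177]
  BxoV (TCTT, off=0): starts [24, 32, 77, 80, 94, 101, 106, 140, 181] → cuts [24, 32, 77, 80, 94, 101, 106, 140, 181]
  LmaIX (TACCTC, off=5): starts [28, 48, 189] → cuts [33, 53, 194]
  RvuVI (TACCGGTC, off=2): starts [11, 35, 71, 144, 153] → cuts [13, 37, 73, 146, 155]

All cut coordinates (distinct, sorted): [7, 13, 24, 32, 33, 37, 53, 65, 73, 77, 80, 89, 94, 101, 106, 136, 140, 146, 155, 177, 181, 194]

Fragments:
  [0,7): 7 bp
  [7,13): 6 bp
  [13,24): 11 bp
  [24,32): 8 bp
  [32,33): 1 bp
  [33,37): 4 bp
  [37,53): 16 bp
  [53,65): 12 bp
  [65,73): 8 bp
  [73,77): 4 bp
  [77,80): 3 bp
  [80,89): 9 bp
  [89,94): 5 bp
  [94,101): 7 bp
  [101,106): 5 bp
  [106,136): 30 bp
  [136,140): 4 bp
  [140,146): 6 bp
  [146,155): 9 bp
  [155,177): 22 bp
  [177,181): 4 bp
  [181,194): 13 bp
  [194,197): 3 bp

[1,3,3,4,4,4,4,5,5,6,6,7,7,8,8,9,9,11,12,13,16,22,30]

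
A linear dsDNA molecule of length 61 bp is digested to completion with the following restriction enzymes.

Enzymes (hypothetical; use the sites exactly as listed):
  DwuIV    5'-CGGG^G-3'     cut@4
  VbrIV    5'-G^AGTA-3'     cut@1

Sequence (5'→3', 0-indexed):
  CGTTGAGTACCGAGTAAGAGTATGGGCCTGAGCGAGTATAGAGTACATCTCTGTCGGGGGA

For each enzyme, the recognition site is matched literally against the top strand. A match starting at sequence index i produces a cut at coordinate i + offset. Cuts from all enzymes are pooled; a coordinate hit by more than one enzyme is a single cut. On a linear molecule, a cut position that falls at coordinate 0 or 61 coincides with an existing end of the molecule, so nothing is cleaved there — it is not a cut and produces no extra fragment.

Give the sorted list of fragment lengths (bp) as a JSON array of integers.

Site scan:
  DwuIV CGGGG/4: at [54] ⇒ [58]
  VbrIV GAGTA/1: at [4, 11, 17, 33, 40] ⇒ [5, 12, 18, 34, 41]

All cut coordinates (distinct, sorted): [5, 12, 18, 34, 41, 58]

Fragment lengths:
  [0,5): 5 bp
  [5,12): 7 bp
  [12,18): 6 bp
  [18,34): 16 bp
  [34,41): 7 bp
  [41,58): 17 bp
  [58,61): 3 bp

[3,5,6,7,7,16,17]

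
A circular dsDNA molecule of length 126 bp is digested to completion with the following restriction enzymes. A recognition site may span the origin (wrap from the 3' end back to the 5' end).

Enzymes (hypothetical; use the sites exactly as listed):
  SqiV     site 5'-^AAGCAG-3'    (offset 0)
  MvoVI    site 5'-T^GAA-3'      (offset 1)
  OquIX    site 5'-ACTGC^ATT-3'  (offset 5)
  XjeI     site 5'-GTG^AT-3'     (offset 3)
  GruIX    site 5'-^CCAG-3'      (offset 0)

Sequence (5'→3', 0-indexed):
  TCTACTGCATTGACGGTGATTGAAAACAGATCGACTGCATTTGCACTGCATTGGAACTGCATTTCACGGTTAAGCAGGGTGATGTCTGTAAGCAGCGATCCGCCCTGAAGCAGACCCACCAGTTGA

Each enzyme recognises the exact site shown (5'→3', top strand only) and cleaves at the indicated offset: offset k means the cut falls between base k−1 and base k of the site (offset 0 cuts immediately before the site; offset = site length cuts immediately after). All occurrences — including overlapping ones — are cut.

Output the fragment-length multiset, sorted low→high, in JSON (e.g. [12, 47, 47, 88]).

[1,3,8,10,10,11,11,11,11,16,17,17]

Per-enzyme occurrences:
  SqiV AAGCAG/0: at [71, 89, 107] ⇒ [71, 89, 107]
  MvoVI TGAA/1: at [20, 105] ⇒ [21, 106]
  OquIX ACTGCATT/5: at [3, 33, 44, 55] ⇒ [8, 38, 49, 60]
  XjeI GTGAT/3: at [15, 78] ⇒ [18, 81]
  GruIX CCAG/0: at [118] ⇒ [118]

All cut coordinates (distinct, sorted): [8, 18, 21, 38, 49, 60, 71, 81, 89, 106, 107, 118]

Fragments:
  8→18: 10 bp
  18→21: 3 bp
  21→38: 17 bp
  38→49: 11 bp
  49→60: 11 bp
  60→71: 11 bp
  71→81: 10 bp
  81→89: 8 bp
  89→106: 17 bp
  106→107: 1 bp
  107→118: 11 bp
  118→8 (wrap): 126-118+8 = 16 bp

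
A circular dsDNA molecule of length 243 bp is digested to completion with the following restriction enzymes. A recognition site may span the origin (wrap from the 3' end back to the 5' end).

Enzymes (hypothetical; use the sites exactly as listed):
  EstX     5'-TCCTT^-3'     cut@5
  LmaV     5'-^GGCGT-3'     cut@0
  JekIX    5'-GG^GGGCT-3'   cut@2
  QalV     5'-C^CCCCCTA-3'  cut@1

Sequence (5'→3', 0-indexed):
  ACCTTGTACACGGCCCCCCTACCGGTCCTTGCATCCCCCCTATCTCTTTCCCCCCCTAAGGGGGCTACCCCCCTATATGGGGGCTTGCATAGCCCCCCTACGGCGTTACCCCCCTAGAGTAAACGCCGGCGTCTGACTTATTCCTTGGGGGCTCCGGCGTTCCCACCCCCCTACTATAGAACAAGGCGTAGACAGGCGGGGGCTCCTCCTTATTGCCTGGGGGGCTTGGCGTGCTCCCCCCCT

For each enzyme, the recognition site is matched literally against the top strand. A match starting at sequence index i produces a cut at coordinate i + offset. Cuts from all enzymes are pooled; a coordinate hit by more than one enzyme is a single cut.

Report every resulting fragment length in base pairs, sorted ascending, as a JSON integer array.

Site scan:
  EstX (TCCTT, off=5): starts [25, 141, 206] → cuts [30, 146, 211]
  LmaV (GGCGT, off=0): starts [101, 127, 155, 184, 227] → cuts [101, 127, 155, 184, 227]
  JekIX (GGGGGCT, off=2): starts [59, 78, 146, 197, 219] → cuts [61, 80, 148, 199, 221]
  QalV (CCCCCCTA, off=1): starts [13, 34, 50, 67, 92, 108, 165, 236] → cuts [14, 35, 51, 68, 93, 109, 166, 237]

Pooled cuts: [14, 30, 35, 51, 61, 68, 80, 93, 101, 109, 127, 146, 148, 155, 166, 184, 199, 211, 221, 227, 237]

Fragment lengths:
  14→30: 16 bp
  30→35: 5 bp
  35→51: 16 bp
  51→61: 10 bp
  61→68: 7 bp
  68→80: 12 bp
  80→93: 13 bp
  93→101: 8 bp
  101→109: 8 bp
  109→127: 18 bp
  127→146: 19 bp
  146→148: 2 bp
  148→155: 7 bp
  155→166: 11 bp
  166→184: 18 bp
  184→199: 15 bp
  199→211: 12 bp
  211→221: 10 bp
  221→227: 6 bp
  227→237: 10 bp
  237→14 (wrap): 243-237+14 = 20 bp

[2,5,6,7,7,8,8,10,10,10,11,12,12,13,15,16,16,18,18,19,20]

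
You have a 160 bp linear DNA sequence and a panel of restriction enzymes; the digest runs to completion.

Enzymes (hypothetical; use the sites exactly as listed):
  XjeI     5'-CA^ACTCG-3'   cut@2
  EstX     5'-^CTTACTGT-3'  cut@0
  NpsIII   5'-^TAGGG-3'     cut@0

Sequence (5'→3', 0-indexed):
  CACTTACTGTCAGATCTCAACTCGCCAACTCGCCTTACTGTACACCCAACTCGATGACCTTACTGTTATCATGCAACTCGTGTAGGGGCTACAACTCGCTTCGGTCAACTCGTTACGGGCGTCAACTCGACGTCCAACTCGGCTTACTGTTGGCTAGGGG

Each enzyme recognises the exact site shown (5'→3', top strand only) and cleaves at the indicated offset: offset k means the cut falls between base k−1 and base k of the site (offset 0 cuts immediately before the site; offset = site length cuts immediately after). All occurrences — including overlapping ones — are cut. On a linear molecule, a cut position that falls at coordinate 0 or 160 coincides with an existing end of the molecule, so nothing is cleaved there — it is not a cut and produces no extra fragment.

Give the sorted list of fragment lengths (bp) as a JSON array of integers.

Per-enzyme occurrences:
  XjeI (CAACTCG, off=2): starts [17, 25, 46, 73, 91, 105, 122, 134] → cuts [19, 27, 48, 75, 93, 107, 124, 136]
  EstX (CTTACTGT, off=0): starts [2, 33, 58, 142] → cuts [2, 33, 58, 142]
  NpsIII (TAGGG, off=0): starts [82, 154] → cuts [82, 154]

Pooled cuts: [2, 19, 27, 33, 48, 58, 75, 82, 93, 107, 124, 136, 142, 154]

Fragments:
  [0,2): 2 bp
  [2,19): 17 bp
  [19,27): 8 bp
  [27,33): 6 bp
  [33,48): 15 bp
  [48,58): 10 bp
  [58,75): 17 bp
  [75,82): 7 bp
  [82,93): 11 bp
  [93,107): 14 bp
  [107,124): 17 bp
  [124,136): 12 bp
  [136,142): 6 bp
  [142,154): 12 bp
  [154,160): 6 bp

[2,6,6,6,7,8,10,11,12,12,14,15,17,17,17]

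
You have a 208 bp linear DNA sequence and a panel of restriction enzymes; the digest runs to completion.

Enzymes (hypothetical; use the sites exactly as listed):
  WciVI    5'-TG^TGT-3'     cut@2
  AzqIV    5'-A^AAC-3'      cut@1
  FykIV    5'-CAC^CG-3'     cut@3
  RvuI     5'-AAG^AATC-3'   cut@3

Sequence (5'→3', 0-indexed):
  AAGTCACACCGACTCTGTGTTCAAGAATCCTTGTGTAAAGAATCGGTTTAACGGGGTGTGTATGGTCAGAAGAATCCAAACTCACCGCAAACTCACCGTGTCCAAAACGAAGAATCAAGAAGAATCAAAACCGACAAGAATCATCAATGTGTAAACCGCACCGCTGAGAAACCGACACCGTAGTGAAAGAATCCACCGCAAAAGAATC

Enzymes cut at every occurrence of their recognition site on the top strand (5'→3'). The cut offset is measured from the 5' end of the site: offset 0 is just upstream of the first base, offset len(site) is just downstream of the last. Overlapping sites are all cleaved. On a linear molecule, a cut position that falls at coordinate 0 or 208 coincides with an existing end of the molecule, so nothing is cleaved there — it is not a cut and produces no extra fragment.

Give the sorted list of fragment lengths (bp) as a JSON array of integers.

[4,4,4,6,6,7,7,7,7,7,8,8,8,8,8,8,9,9,9,10,10,11,11,14,18]

Site scan:
  WciVI TGTGT/2: at [15, 31, 56, 147] ⇒ [17, 33, 58, 149]
  AzqIV AAAC/1: at [77, 88, 104, 127, 152, 168] ⇒ [78, 89, 105, 128, 153, 169]
  FykIV CACCG/3: at [6, 82, 93, 158, 175, 193] ⇒ [9, 85, 96, 161, 178, 196]
  RvuI AAGAATC/3: at [22, 37, 69, 109, 119, 135, 186, 201] ⇒ [25, 40, 72, 112, 122, 138, 189, 204]

All cut coordinates (distinct, sorted): [9, 17, 25, 33, 40, 58, 72, 78, 85, 89, 96, 105, 112, 122, 128, 138, 149, 153, 161, 169, 178, 189, 196, 204]

Fragment lengths:
  [0,9): 9 bp
  [9,17): 8 bp
  [17,25): 8 bp
  [25,33): 8 bp
  [33,40): 7 bp
  [40,58): 18 bp
  [58,72): 14 bp
  [72,78): 6 bp
  [78,85): 7 bp
  [85,89): 4 bp
  [89,96): 7 bp
  [96,105): 9 bp
  [105,112): 7 bp
  [112,122): 10 bp
  [122,128): 6 bp
  [128,138): 10 bp
  [138,149): 11 bp
  [149,153): 4 bp
  [153,161): 8 bp
  [161,169): 8 bp
  [169,178): 9 bp
  [178,189): 11 bp
  [189,196): 7 bp
  [196,204): 8 bp
  [204,208): 4 bp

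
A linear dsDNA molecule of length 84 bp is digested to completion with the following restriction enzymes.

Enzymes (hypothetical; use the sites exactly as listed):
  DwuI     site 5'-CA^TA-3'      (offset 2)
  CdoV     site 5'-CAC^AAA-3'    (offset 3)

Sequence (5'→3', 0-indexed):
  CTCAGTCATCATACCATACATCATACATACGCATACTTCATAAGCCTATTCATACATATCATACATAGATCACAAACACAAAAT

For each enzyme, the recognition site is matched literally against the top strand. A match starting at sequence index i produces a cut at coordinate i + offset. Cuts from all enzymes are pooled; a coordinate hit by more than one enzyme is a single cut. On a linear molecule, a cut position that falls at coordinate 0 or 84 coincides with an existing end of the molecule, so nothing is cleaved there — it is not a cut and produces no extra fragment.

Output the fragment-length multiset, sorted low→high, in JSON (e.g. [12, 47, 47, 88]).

Per-enzyme occurrences:
  DwuI CATA/2: at [9, 14, 21, 25, 31, 38, 50, 54, 59, 63] ⇒ [11, 16, 23, 27, 33, 40, 52, 56, 61, 65]
  CdoV CACAAA/3: at [70, 76] ⇒ [73, 79]

All cut coordinates (distinct, sorted): [11, 16, 23, 27, 33, 40, 52, 56, 61, 65, 73, 79]

Fragment lengths:
  [0,11): 11 bp
  [11,16): 5 bp
  [16,23): 7 bp
  [23,27): 4 bp
  [27,33): 6 bp
  [33,40): 7 bp
  [40,52): 12 bp
  [52,56): 4 bp
  [56,61): 5 bp
  [61,65): 4 bp
  [65,73): 8 bp
  [73,79): 6 bp
  [79,84): 5 bp

[4,4,4,5,5,5,6,6,7,7,8,11,12]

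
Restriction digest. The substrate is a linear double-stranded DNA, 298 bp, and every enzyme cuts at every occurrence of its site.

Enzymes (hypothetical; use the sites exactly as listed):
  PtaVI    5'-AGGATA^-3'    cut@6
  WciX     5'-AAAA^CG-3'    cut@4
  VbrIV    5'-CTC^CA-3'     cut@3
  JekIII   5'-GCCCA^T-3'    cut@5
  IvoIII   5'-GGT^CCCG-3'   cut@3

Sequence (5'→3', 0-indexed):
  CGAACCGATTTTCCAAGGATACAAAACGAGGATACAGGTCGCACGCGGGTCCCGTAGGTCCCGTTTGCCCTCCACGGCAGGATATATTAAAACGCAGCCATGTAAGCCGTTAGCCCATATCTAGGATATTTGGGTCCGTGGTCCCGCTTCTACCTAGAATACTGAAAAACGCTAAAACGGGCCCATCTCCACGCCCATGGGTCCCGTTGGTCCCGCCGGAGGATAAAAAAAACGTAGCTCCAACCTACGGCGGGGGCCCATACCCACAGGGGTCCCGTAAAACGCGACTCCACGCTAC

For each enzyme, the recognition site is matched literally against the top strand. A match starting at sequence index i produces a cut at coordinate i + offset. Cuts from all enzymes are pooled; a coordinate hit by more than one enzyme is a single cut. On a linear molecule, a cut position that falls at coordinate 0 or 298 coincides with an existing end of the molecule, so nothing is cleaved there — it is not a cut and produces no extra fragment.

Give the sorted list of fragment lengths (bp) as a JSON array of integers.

Per-enzyme occurrences:
  PtaVI AGGATA/6: at [15, 28, 78, 122, 219] ⇒ [21, 34, 84, 128, 225]
  WciX AAAACG/4: at [22, 88, 165, 173, 228, 278] ⇒ [26, 92, 169, 177, 232, 282]
  VbrIV CTCCA/3: at [69, 186, 237, 287] ⇒ [72, 189, 240, 290]
  JekIII GCCCAT/5: at [112, 180, 192, 255] ⇒ [117, 185, 197, 260]
  IvoIII GGTCCCG/3: at [47, 56, 139, 199, 208, 270] ⇒ [50, 59, 142, 202, 211, 273]

Pooled cuts: [21, 26, 34, 50, 59, 72, 84, 92, 117, 128, 142, 169, 177, 185, 189, 197, 202, 211, 225, 232, 240, 260, 273, 282, 290]

Fragments:
  [0,21): 21 bp
  [21,26): 5 bp
  [26,34): 8 bp
  [34,50): 16 bp
  [50,59): 9 bp
  [59,72): 13 bp
  [72,84): 12 bp
  [84,92): 8 bp
  [92,117): 25 bp
  [117,128): 11 bp
  [128,142): 14 bp
  [142,169): 27 bp
  [169,177): 8 bp
  [177,185): 8 bp
  [185,189): 4 bp
  [189,197): 8 bp
  [197,202): 5 bp
  [202,211): 9 bp
  [211,225): 14 bp
  [225,232): 7 bp
  [232,240): 8 bp
  [240,260): 20 bp
  [260,273): 13 bp
  [273,282): 9 bp
  [282,290): 8 bp
  [290,298): 8 bp

[4,5,5,7,8,8,8,8,8,8,8,8,9,9,9,11,12,13,13,14,14,16,20,21,25,27]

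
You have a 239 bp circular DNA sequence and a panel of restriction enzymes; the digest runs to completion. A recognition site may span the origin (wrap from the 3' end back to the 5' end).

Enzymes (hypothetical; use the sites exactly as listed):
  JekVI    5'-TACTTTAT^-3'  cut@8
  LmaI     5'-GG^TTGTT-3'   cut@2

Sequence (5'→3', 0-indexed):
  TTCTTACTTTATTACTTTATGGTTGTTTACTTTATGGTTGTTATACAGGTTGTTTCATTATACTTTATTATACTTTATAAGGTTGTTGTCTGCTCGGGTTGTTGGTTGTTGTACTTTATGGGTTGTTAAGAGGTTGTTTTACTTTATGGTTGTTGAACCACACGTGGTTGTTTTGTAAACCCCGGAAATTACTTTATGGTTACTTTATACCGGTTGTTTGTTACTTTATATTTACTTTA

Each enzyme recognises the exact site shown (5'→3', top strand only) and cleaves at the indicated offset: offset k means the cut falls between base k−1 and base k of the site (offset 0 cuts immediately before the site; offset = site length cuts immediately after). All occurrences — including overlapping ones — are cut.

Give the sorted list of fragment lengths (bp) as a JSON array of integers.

Site scan:
  JekVI (TACTTTAT, off=8): starts [4, 12, 27, 60, 70, 111, 139, 189, 200, 221, 232] → cuts [1, 12, 20, 35, 68, 78, 119, 147, 197, 208, 229]
  LmaI (GGTTGTT, off=2): starts [20, 35, 47, 80, 96, 103, 120, 131, 147, 165, 211] → cuts [22, 37, 49, 82, 98, 105, 122, 133, 149, 167, 213]

All cut coordinates (distinct, sorted): [1, 12, 20, 22, 35, 37, 49, 68, 78, 82, 98, 105, 119, 122, 133, 147, 149, 167, 197, 208, 213, 229]

Fragments:
  1→12: 11 bp
  12→20: 8 bp
  20→22: 2 bp
  22→35: 13 bp
  35→37: 2 bp
  37→49: 12 bp
  49→68: 19 bp
  68→78: 10 bp
  78→82: 4 bp
  82→98: 16 bp
  98→105: 7 bp
  105→119: 14 bp
  119→122: 3 bp
  122→133: 11 bp
  133→147: 14 bp
  147→149: 2 bp
  149→167: 18 bp
  167→197: 30 bp
  197→208: 11 bp
  208→213: 5 bp
  213→229: 16 bp
  229→1 (wrap): 239-229+1 = 11 bp

[2,2,2,3,4,5,7,8,10,11,11,11,11,12,13,14,14,16,16,18,19,30]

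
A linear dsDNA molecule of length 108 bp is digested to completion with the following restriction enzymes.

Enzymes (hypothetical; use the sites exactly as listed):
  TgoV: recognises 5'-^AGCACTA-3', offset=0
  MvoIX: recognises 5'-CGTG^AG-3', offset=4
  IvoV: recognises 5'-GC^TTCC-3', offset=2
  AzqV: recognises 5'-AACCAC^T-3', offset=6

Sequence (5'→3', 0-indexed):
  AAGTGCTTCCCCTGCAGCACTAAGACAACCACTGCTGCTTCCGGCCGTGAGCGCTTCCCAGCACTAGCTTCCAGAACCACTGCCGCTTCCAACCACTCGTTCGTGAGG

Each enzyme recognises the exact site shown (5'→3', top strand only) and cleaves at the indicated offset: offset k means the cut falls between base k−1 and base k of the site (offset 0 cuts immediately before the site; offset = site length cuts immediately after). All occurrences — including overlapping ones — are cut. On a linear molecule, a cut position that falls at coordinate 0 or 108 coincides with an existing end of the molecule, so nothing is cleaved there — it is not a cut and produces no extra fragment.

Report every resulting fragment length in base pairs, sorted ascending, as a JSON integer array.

[3,5,5,6,6,6,9,9,9,10,11,12,17]

Scan for sites:
  TgoV (AGCACTA, off=0): starts [15, 59] → cuts [15, 59]
  MvoIX (CGTGAG, off=4): starts [45, 101] → cuts [49, 105]
  IvoV (GCTTCC, off=2): starts [4, 36, 52, 66, 84] → cuts [6, 38, 54, 68, 86]
  AzqV (AACCACT, off=6): starts [26, 74, 90] → cuts [32, 80, 96]

Pooled cuts: [6, 15, 32, 38, 49, 54, 59, 68, 80, 86, 96, 105]

Fragments:
  [0,6): 6 bp
  [6,15): 9 bp
  [15,32): 17 bp
  [32,38): 6 bp
  [38,49): 11 bp
  [49,54): 5 bp
  [54,59): 5 bp
  [59,68): 9 bp
  [68,80): 12 bp
  [80,86): 6 bp
  [86,96): 10 bp
  [96,105): 9 bp
  [105,108): 3 bp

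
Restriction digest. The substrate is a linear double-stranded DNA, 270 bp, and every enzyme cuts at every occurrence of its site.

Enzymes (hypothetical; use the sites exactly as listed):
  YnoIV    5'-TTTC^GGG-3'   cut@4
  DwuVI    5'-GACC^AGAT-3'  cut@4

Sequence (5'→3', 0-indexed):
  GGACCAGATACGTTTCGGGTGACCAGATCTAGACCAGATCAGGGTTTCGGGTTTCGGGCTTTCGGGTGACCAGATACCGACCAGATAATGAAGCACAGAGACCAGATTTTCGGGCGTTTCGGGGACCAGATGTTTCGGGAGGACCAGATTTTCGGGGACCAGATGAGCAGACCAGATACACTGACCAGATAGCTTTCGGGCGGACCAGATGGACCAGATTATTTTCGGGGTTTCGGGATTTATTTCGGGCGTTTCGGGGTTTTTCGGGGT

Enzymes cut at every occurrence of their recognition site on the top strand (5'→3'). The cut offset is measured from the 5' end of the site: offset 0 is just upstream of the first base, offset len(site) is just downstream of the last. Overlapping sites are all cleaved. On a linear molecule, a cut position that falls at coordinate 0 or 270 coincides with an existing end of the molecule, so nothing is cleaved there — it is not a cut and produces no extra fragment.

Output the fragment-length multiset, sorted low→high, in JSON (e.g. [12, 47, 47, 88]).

Per-enzyme occurrences:
  YnoIV TTTCGGG/4: at [12, 44, 51, 59, 107, 116, 132, 149, 193, 222, 230, 242, 251, 261] ⇒ [16, 48, 55, 63, 111, 120, 136, 153, 197, 226, 234, 246, 255, 265]
  DwuVI GACCAGAT/4: at [1, 20, 31, 67, 78, 99, 123, 141, 156, 169, 182, 202, 211] ⇒ [5, 24, 35, 71, 82, 103, 127, 145, 160, 173, 186, 206, 215]

Pooled cuts: [5, 16, 24, 35, 48, 55, 63, 71, 82, 103, 111, 120, 127, 136, 145, 153, 160, 173, 186, 197, 206, 215, 226, 234, 246, 255, 265]

Fragments:
  [0,5): 5 bp
  [5,16): 11 bp
  [16,24): 8 bp
  [24,35): 11 bp
  [35,48): 13 bp
  [48,55): 7 bp
  [55,63): 8 bp
  [63,71): 8 bp
  [71,82): 11 bp
  [82,103): 21 bp
  [103,111): 8 bp
  [111,120): 9 bp
  [120,127): 7 bp
  [127,136): 9 bp
  [136,145): 9 bp
  [145,153): 8 bp
  [153,160): 7 bp
  [160,173): 13 bp
  [173,186): 13 bp
  [186,197): 11 bp
  [197,206): 9 bp
  [206,215): 9 bp
  [215,226): 11 bp
  [226,234): 8 bp
  [234,246): 12 bp
  [246,255): 9 bp
  [255,265): 10 bp
  [265,270): 5 bp

[5,5,7,7,7,8,8,8,8,8,8,9,9,9,9,9,9,10,11,11,11,11,11,12,13,13,13,21]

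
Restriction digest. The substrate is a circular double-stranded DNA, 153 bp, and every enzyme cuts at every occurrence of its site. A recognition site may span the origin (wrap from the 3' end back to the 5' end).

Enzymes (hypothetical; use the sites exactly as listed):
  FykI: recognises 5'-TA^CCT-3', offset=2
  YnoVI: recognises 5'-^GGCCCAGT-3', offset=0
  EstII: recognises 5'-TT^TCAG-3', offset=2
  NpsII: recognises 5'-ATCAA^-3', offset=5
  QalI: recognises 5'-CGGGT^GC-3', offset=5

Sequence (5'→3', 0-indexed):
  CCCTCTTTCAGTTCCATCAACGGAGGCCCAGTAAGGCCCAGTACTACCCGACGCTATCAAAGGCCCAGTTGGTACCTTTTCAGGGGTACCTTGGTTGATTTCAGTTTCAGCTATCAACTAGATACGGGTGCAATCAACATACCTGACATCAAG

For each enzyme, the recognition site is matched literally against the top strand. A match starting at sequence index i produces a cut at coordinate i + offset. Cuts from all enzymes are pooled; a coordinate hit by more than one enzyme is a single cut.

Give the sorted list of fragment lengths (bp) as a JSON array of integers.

Site scan:
  FykI (TACCT, off=2): starts [72, 86, 139] → cuts [74, 88, 141]
  YnoVI (GGCCCAGT, off=0): starts [24, 34, 61] → cuts [24, 34, 61]
  EstII (TTTCAG, off=2): starts [5, 77, 98, 104] → cuts [7, 79, 100, 106]
  NpsII (ATCAA, off=5): starts [15, 55, 112, 132, 147] → cuts [20, 60, 117, 137, 152]
  QalI (CGGGTGC, off=5): starts [124] → cuts [129]

All cut coordinates (distinct, sorted): [7, 20, 24, 34, 60, 61, 74, 79, 88, 100, 106, 117, 129, 137, 141, 152]

Fragment lengths:
  7→20: 13 bp
  20→24: 4 bp
  24→34: 10 bp
  34→60: 26 bp
  60→61: 1 bp
  61→74: 13 bp
  74→79: 5 bp
  79→88: 9 bp
  88→100: 12 bp
  100→106: 6 bp
  106→117: 11 bp
  117→129: 12 bp
  129→137: 8 bp
  137→141: 4 bp
  141→152: 11 bp
  152→7 (wrap): 153-152+7 = 8 bp

[1,4,4,5,6,8,8,9,10,11,11,12,12,13,13,26]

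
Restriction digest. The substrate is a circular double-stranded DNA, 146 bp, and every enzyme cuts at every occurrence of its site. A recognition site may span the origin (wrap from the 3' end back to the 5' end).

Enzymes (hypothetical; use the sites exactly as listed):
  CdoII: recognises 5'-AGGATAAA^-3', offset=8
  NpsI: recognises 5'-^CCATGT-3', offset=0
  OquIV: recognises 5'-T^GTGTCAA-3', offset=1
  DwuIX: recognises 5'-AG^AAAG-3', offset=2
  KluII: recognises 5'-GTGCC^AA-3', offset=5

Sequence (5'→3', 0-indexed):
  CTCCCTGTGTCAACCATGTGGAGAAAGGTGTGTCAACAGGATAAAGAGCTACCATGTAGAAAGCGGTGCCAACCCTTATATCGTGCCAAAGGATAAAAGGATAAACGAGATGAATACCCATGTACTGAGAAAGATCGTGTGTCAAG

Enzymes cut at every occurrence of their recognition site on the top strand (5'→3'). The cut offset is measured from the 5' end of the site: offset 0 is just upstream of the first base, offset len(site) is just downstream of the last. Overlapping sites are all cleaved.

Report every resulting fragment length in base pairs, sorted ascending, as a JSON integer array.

[6,6,7,8,8,9,10,10,11,12,12,14,16,17]

Scan for sites:
  CdoII (AGGATAAA, off=8): starts [37, 89, 97] → cuts [45, 97, 105]
  NpsI (CCATGT, off=0): starts [13, 51, 117] → cuts [13, 51, 117]
  OquIV (TGTGTCAA, off=1): starts [5, 28, 137] → cuts [6, 29, 138]
  DwuIX (AGAAAG, off=2): starts [21, 57, 127] → cuts [23, 59, 129]
  KluII (GTGCCAA, off=5): starts [65, 82] → cuts [70, 87]

Pooled cuts: [6, 13, 23, 29, 45, 51, 59, 70, 87, 97, 105, 117, 129, 138]

Fragment lengths:
  6→13: 7 bp
  13→23: 10 bp
  23→29: 6 bp
  29→45: 16 bp
  45→51: 6 bp
  51→59: 8 bp
  59→70: 11 bp
  70→87: 17 bp
  87→97: 10 bp
  97→105: 8 bp
  105→117: 12 bp
  117→129: 12 bp
  129→138: 9 bp
  138→6 (wrap): 146-138+6 = 14 bp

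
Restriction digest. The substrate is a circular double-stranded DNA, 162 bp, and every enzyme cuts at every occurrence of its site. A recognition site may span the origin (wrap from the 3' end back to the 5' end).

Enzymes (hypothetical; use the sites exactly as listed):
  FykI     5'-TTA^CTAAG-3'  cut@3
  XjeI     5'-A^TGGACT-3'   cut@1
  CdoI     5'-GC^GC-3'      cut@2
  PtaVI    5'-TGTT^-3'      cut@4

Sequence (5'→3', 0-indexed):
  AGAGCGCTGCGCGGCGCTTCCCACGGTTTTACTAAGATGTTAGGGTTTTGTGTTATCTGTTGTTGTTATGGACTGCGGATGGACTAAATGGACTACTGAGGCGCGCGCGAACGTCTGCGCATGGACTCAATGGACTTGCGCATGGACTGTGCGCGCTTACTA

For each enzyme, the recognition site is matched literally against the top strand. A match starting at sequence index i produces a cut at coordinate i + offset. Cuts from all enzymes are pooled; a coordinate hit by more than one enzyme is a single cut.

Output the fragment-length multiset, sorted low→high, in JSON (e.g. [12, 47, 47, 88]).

[1,2,2,2,3,3,3,3,5,5,5,7,8,9,9,9,10,10,11,12,13,14,16]

Per-enzyme occurrences:
  FykI TTACTAAG/3: at [28, 156] ⇒ [31, 159]
  XjeI ATGGACT/1: at [67, 78, 87, 120, 129, 141] ⇒ [68, 79, 88, 121, 130, 142]
  CdoI GCGC/2: at [3, 8, 13, 100, 102, 104, 116, 137, 150, 152] ⇒ [5, 10, 15, 102, 104, 106, 118, 139, 152, 154]
  PtaVI TGTT/4: at [37, 50, 57, 60, 63] ⇒ [41, 54, 61, 64, 67]

All cut coordinates (distinct, sorted): [5, 10, 15, 31, 41, 54, 61, 64, 67, 68, 79, 88, 102, 104, 106, 118, 121, 130, 139, 142, 152, 154, 159]

Fragments:
  5→10: 5 bp
  10→15: 5 bp
  15→31: 16 bp
  31→41: 10 bp
  41→54: 13 bp
  54→61: 7 bp
  61→64: 3 bp
  64→67: 3 bp
  67→68: 1 bp
  68→79: 11 bp
  79→88: 9 bp
  88→102: 14 bp
  102→104: 2 bp
  104→106: 2 bp
  106→118: 12 bp
  118→121: 3 bp
  121→130: 9 bp
  130→139: 9 bp
  139→142: 3 bp
  142→152: 10 bp
  152→154: 2 bp
  154→159: 5 bp
  159→5 (wrap): 162-159+5 = 8 bp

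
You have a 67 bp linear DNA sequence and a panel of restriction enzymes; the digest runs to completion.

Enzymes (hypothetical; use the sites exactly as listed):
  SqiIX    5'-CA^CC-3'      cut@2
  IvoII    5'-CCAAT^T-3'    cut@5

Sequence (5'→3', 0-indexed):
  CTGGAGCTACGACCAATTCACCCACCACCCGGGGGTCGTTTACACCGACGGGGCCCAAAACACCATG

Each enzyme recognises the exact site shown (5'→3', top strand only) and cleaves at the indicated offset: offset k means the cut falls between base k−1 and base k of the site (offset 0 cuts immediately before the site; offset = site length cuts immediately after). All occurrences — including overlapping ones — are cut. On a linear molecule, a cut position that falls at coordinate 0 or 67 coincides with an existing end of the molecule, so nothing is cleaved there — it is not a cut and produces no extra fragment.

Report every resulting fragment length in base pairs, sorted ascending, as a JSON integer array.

[3,3,4,5,17,17,18]

Scan for sites:
  SqiIX (CACC, off=2): starts [18, 22, 25, 42, 60] → cuts [20, 24, 27, 44, 62]
  IvoII (CCAATT, off=5): starts [12] → cuts [17]

All cut coordinates (distinct, sorted): [17, 20, 24, 27, 44, 62]

Fragments:
  [0,17): 17 bp
  [17,20): 3 bp
  [20,24): 4 bp
  [24,27): 3 bp
  [27,44): 17 bp
  [44,62): 18 bp
  [62,67): 5 bp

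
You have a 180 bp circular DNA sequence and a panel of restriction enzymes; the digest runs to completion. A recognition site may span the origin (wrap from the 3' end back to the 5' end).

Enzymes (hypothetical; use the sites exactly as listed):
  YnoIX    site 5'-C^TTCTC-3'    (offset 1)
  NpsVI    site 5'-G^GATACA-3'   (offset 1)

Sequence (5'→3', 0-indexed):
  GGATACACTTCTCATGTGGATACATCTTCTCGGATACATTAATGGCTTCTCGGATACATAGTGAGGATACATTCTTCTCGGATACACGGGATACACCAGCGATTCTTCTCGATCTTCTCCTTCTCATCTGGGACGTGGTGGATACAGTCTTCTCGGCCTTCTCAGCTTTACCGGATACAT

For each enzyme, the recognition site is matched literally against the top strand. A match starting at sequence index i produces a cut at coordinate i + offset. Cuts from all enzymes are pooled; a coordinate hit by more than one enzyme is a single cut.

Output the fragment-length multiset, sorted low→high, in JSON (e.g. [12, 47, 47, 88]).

[6,6,6,6,7,8,8,9,9,9,9,9,10,13,14,15,16,20]

Per-enzyme occurrences:
  YnoIX CTTCTC/1: at [7, 25, 45, 73, 104, 113, 119, 148, 157] ⇒ [8, 26, 46, 74, 105, 114, 120, 149, 158]
  NpsVI GGATACA/1: at [0, 17, 31, 51, 64, 79, 88, 139, 172] ⇒ [1, 18, 32, 52, 65, 80, 89, 140, 173]

All cut coordinates (distinct, sorted): [1, 8, 18, 26, 32, 46, 52, 65, 74, 80, 89, 105, 114, 120, 140, 149, 158, 173]

Fragment lengths:
  1→8: 7 bp
  8→18: 10 bp
  18→26: 8 bp
  26→32: 6 bp
  32→46: 14 bp
  46→52: 6 bp
  52→65: 13 bp
  65→74: 9 bp
  74→80: 6 bp
  80→89: 9 bp
  89→105: 16 bp
  105→114: 9 bp
  114→120: 6 bp
  120→140: 20 bp
  140→149: 9 bp
  149→158: 9 bp
  158→173: 15 bp
  173→1 (wrap): 180-173+1 = 8 bp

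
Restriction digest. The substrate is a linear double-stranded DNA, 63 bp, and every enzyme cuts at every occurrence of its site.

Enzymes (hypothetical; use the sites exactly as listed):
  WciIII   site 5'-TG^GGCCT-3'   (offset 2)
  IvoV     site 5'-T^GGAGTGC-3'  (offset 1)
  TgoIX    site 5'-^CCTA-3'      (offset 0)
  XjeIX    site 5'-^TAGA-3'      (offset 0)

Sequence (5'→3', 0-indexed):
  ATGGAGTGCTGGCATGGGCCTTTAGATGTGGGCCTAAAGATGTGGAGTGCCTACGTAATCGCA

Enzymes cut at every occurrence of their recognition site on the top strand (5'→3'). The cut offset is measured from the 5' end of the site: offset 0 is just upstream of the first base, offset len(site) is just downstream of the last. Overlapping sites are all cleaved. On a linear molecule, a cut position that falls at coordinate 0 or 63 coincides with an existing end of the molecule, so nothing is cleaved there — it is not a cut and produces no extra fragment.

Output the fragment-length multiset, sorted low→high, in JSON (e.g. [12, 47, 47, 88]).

[2,2,6,6,8,11,14,14]

Per-enzyme occurrences:
  WciIII (TGGGCCT, off=2): starts [14, 28] → cuts [16, 30]
  IvoV (TGGAGTGC, off=1): starts [1, 42] → cuts [2, 43]
  TgoIX (CCTA, off=0): starts [32, 49] → cuts [32, 49]
  XjeIX (TAGA, off=0): starts [22] → cuts [22]

All cut coordinates (distinct, sorted): [2, 16, 22, 30, 32, 43, 49]

Fragments:
  [0,2): 2 bp
  [2,16): 14 bp
  [16,22): 6 bp
  [22,30): 8 bp
  [30,32): 2 bp
  [32,43): 11 bp
  [43,49): 6 bp
  [49,63): 14 bp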